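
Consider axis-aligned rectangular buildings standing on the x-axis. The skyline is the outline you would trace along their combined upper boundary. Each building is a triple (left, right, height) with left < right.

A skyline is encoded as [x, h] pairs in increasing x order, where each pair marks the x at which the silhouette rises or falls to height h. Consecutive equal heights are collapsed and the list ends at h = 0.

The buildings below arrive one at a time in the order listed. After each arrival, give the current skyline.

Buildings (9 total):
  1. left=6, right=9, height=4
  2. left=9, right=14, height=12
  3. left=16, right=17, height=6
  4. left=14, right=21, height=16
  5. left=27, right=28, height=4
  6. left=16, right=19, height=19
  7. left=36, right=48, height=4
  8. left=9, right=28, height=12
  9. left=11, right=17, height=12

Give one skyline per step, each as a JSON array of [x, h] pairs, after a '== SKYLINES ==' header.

== SKYLINES ==
[[6,4],[9,0]]
[[6,4],[9,12],[14,0]]
[[6,4],[9,12],[14,0],[16,6],[17,0]]
[[6,4],[9,12],[14,16],[21,0]]
[[6,4],[9,12],[14,16],[21,0],[27,4],[28,0]]
[[6,4],[9,12],[14,16],[16,19],[19,16],[21,0],[27,4],[28,0]]
[[6,4],[9,12],[14,16],[16,19],[19,16],[21,0],[27,4],[28,0],[36,4],[48,0]]
[[6,4],[9,12],[14,16],[16,19],[19,16],[21,12],[28,0],[36,4],[48,0]]
[[6,4],[9,12],[14,16],[16,19],[19,16],[21,12],[28,0],[36,4],[48,0]]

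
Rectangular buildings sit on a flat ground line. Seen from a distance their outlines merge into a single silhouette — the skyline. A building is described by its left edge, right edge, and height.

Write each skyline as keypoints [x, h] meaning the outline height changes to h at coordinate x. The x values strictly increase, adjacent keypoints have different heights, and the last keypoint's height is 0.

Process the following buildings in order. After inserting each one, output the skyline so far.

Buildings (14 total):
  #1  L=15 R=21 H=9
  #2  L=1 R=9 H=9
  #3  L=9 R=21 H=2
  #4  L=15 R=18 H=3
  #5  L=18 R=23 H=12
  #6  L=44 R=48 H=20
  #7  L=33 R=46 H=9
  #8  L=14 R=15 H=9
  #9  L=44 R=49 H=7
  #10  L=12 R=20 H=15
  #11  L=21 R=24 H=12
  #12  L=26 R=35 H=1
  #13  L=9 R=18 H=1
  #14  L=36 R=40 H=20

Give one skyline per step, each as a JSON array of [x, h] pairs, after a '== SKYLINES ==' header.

== SKYLINES ==
[[15,9],[21,0]]
[[1,9],[9,0],[15,9],[21,0]]
[[1,9],[9,2],[15,9],[21,0]]
[[1,9],[9,2],[15,9],[21,0]]
[[1,9],[9,2],[15,9],[18,12],[23,0]]
[[1,9],[9,2],[15,9],[18,12],[23,0],[44,20],[48,0]]
[[1,9],[9,2],[15,9],[18,12],[23,0],[33,9],[44,20],[48,0]]
[[1,9],[9,2],[14,9],[18,12],[23,0],[33,9],[44,20],[48,0]]
[[1,9],[9,2],[14,9],[18,12],[23,0],[33,9],[44,20],[48,7],[49,0]]
[[1,9],[9,2],[12,15],[20,12],[23,0],[33,9],[44,20],[48,7],[49,0]]
[[1,9],[9,2],[12,15],[20,12],[24,0],[33,9],[44,20],[48,7],[49,0]]
[[1,9],[9,2],[12,15],[20,12],[24,0],[26,1],[33,9],[44,20],[48,7],[49,0]]
[[1,9],[9,2],[12,15],[20,12],[24,0],[26,1],[33,9],[44,20],[48,7],[49,0]]
[[1,9],[9,2],[12,15],[20,12],[24,0],[26,1],[33,9],[36,20],[40,9],[44,20],[48,7],[49,0]]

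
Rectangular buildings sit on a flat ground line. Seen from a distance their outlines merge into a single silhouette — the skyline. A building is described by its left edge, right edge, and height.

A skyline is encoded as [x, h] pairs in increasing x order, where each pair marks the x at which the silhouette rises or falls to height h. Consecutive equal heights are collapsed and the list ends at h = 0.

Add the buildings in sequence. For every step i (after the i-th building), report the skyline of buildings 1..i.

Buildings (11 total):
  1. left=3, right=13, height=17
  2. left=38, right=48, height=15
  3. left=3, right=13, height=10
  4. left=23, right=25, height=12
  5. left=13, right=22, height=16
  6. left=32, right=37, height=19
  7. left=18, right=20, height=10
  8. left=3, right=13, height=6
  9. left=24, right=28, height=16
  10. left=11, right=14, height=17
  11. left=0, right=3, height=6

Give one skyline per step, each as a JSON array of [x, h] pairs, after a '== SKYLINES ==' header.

== SKYLINES ==
[[3,17],[13,0]]
[[3,17],[13,0],[38,15],[48,0]]
[[3,17],[13,0],[38,15],[48,0]]
[[3,17],[13,0],[23,12],[25,0],[38,15],[48,0]]
[[3,17],[13,16],[22,0],[23,12],[25,0],[38,15],[48,0]]
[[3,17],[13,16],[22,0],[23,12],[25,0],[32,19],[37,0],[38,15],[48,0]]
[[3,17],[13,16],[22,0],[23,12],[25,0],[32,19],[37,0],[38,15],[48,0]]
[[3,17],[13,16],[22,0],[23,12],[25,0],[32,19],[37,0],[38,15],[48,0]]
[[3,17],[13,16],[22,0],[23,12],[24,16],[28,0],[32,19],[37,0],[38,15],[48,0]]
[[3,17],[14,16],[22,0],[23,12],[24,16],[28,0],[32,19],[37,0],[38,15],[48,0]]
[[0,6],[3,17],[14,16],[22,0],[23,12],[24,16],[28,0],[32,19],[37,0],[38,15],[48,0]]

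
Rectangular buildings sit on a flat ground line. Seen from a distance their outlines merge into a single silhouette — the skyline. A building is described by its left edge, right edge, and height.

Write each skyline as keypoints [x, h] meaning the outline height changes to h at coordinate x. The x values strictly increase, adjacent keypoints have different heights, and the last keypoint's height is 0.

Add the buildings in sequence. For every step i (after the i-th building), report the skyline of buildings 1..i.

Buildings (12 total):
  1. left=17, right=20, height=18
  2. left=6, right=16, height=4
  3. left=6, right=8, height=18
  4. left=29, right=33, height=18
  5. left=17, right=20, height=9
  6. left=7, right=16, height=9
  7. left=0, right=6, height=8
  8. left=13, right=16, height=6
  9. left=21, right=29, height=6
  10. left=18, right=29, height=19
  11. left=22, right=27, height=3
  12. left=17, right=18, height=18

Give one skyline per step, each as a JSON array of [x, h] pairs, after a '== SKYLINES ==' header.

== SKYLINES ==
[[17,18],[20,0]]
[[6,4],[16,0],[17,18],[20,0]]
[[6,18],[8,4],[16,0],[17,18],[20,0]]
[[6,18],[8,4],[16,0],[17,18],[20,0],[29,18],[33,0]]
[[6,18],[8,4],[16,0],[17,18],[20,0],[29,18],[33,0]]
[[6,18],[8,9],[16,0],[17,18],[20,0],[29,18],[33,0]]
[[0,8],[6,18],[8,9],[16,0],[17,18],[20,0],[29,18],[33,0]]
[[0,8],[6,18],[8,9],[16,0],[17,18],[20,0],[29,18],[33,0]]
[[0,8],[6,18],[8,9],[16,0],[17,18],[20,0],[21,6],[29,18],[33,0]]
[[0,8],[6,18],[8,9],[16,0],[17,18],[18,19],[29,18],[33,0]]
[[0,8],[6,18],[8,9],[16,0],[17,18],[18,19],[29,18],[33,0]]
[[0,8],[6,18],[8,9],[16,0],[17,18],[18,19],[29,18],[33,0]]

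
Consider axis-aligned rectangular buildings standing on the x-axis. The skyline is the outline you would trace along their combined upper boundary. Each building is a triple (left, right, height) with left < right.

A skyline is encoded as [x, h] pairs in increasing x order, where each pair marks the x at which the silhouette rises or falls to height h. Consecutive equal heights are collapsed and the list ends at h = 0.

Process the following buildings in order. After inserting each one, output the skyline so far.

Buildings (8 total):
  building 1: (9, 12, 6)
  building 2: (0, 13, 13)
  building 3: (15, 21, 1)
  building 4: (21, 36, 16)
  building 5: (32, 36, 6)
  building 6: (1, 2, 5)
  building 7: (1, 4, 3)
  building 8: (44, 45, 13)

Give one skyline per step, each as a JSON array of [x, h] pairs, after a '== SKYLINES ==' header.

== SKYLINES ==
[[9,6],[12,0]]
[[0,13],[13,0]]
[[0,13],[13,0],[15,1],[21,0]]
[[0,13],[13,0],[15,1],[21,16],[36,0]]
[[0,13],[13,0],[15,1],[21,16],[36,0]]
[[0,13],[13,0],[15,1],[21,16],[36,0]]
[[0,13],[13,0],[15,1],[21,16],[36,0]]
[[0,13],[13,0],[15,1],[21,16],[36,0],[44,13],[45,0]]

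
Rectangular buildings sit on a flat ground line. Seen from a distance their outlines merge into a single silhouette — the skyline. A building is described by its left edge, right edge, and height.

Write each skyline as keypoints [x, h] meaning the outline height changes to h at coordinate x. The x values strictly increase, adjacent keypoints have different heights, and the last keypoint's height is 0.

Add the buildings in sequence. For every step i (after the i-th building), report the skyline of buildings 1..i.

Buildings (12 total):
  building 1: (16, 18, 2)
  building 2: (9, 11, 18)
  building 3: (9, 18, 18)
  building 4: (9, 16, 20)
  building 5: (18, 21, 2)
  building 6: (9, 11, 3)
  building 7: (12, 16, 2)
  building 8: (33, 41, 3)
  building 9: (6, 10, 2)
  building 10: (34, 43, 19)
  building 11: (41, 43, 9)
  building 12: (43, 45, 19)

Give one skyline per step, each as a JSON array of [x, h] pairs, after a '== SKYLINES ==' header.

== SKYLINES ==
[[16,2],[18,0]]
[[9,18],[11,0],[16,2],[18,0]]
[[9,18],[18,0]]
[[9,20],[16,18],[18,0]]
[[9,20],[16,18],[18,2],[21,0]]
[[9,20],[16,18],[18,2],[21,0]]
[[9,20],[16,18],[18,2],[21,0]]
[[9,20],[16,18],[18,2],[21,0],[33,3],[41,0]]
[[6,2],[9,20],[16,18],[18,2],[21,0],[33,3],[41,0]]
[[6,2],[9,20],[16,18],[18,2],[21,0],[33,3],[34,19],[43,0]]
[[6,2],[9,20],[16,18],[18,2],[21,0],[33,3],[34,19],[43,0]]
[[6,2],[9,20],[16,18],[18,2],[21,0],[33,3],[34,19],[45,0]]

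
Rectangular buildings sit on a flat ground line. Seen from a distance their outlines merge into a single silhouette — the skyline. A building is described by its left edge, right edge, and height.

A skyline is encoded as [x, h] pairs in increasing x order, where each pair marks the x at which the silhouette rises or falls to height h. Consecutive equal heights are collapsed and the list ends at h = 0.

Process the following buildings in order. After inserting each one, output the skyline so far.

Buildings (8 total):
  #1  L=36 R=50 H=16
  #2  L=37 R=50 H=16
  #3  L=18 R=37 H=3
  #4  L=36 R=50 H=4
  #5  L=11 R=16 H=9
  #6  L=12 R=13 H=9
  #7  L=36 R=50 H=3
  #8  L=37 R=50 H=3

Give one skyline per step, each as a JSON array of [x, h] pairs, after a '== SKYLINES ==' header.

== SKYLINES ==
[[36,16],[50,0]]
[[36,16],[50,0]]
[[18,3],[36,16],[50,0]]
[[18,3],[36,16],[50,0]]
[[11,9],[16,0],[18,3],[36,16],[50,0]]
[[11,9],[16,0],[18,3],[36,16],[50,0]]
[[11,9],[16,0],[18,3],[36,16],[50,0]]
[[11,9],[16,0],[18,3],[36,16],[50,0]]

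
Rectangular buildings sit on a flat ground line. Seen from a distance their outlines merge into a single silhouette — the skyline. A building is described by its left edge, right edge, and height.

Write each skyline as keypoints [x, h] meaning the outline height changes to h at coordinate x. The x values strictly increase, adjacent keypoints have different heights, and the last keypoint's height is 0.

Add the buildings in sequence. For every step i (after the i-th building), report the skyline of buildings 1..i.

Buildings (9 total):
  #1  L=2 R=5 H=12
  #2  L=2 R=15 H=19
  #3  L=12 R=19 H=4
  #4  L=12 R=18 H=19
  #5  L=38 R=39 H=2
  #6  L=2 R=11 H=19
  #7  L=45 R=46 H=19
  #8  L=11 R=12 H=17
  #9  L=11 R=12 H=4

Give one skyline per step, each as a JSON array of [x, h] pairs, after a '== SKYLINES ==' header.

== SKYLINES ==
[[2,12],[5,0]]
[[2,19],[15,0]]
[[2,19],[15,4],[19,0]]
[[2,19],[18,4],[19,0]]
[[2,19],[18,4],[19,0],[38,2],[39,0]]
[[2,19],[18,4],[19,0],[38,2],[39,0]]
[[2,19],[18,4],[19,0],[38,2],[39,0],[45,19],[46,0]]
[[2,19],[18,4],[19,0],[38,2],[39,0],[45,19],[46,0]]
[[2,19],[18,4],[19,0],[38,2],[39,0],[45,19],[46,0]]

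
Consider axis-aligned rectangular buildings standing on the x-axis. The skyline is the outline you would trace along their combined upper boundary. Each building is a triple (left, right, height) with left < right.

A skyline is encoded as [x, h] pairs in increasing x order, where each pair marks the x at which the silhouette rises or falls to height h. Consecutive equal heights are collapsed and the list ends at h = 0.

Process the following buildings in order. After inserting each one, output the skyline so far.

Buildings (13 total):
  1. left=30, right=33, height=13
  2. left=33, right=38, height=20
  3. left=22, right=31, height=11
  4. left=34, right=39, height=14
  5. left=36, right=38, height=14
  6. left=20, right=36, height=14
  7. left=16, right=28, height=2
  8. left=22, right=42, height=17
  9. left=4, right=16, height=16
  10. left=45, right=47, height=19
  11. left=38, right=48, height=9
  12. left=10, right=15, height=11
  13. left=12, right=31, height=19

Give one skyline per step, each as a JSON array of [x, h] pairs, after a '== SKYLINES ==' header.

== SKYLINES ==
[[30,13],[33,0]]
[[30,13],[33,20],[38,0]]
[[22,11],[30,13],[33,20],[38,0]]
[[22,11],[30,13],[33,20],[38,14],[39,0]]
[[22,11],[30,13],[33,20],[38,14],[39,0]]
[[20,14],[33,20],[38,14],[39,0]]
[[16,2],[20,14],[33,20],[38,14],[39,0]]
[[16,2],[20,14],[22,17],[33,20],[38,17],[42,0]]
[[4,16],[16,2],[20,14],[22,17],[33,20],[38,17],[42,0]]
[[4,16],[16,2],[20,14],[22,17],[33,20],[38,17],[42,0],[45,19],[47,0]]
[[4,16],[16,2],[20,14],[22,17],[33,20],[38,17],[42,9],[45,19],[47,9],[48,0]]
[[4,16],[16,2],[20,14],[22,17],[33,20],[38,17],[42,9],[45,19],[47,9],[48,0]]
[[4,16],[12,19],[31,17],[33,20],[38,17],[42,9],[45,19],[47,9],[48,0]]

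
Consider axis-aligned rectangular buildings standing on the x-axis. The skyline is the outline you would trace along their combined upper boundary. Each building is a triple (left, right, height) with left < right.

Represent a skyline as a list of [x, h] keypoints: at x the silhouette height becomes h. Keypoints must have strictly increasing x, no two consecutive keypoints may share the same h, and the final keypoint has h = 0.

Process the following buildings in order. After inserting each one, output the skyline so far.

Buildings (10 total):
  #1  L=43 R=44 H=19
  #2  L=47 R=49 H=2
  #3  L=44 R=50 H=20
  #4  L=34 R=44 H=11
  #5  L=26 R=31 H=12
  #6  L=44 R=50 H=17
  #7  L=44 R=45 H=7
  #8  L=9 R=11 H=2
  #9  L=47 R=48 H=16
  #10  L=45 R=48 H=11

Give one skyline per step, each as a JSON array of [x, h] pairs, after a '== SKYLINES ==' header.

== SKYLINES ==
[[43,19],[44,0]]
[[43,19],[44,0],[47,2],[49,0]]
[[43,19],[44,20],[50,0]]
[[34,11],[43,19],[44,20],[50,0]]
[[26,12],[31,0],[34,11],[43,19],[44,20],[50,0]]
[[26,12],[31,0],[34,11],[43,19],[44,20],[50,0]]
[[26,12],[31,0],[34,11],[43,19],[44,20],[50,0]]
[[9,2],[11,0],[26,12],[31,0],[34,11],[43,19],[44,20],[50,0]]
[[9,2],[11,0],[26,12],[31,0],[34,11],[43,19],[44,20],[50,0]]
[[9,2],[11,0],[26,12],[31,0],[34,11],[43,19],[44,20],[50,0]]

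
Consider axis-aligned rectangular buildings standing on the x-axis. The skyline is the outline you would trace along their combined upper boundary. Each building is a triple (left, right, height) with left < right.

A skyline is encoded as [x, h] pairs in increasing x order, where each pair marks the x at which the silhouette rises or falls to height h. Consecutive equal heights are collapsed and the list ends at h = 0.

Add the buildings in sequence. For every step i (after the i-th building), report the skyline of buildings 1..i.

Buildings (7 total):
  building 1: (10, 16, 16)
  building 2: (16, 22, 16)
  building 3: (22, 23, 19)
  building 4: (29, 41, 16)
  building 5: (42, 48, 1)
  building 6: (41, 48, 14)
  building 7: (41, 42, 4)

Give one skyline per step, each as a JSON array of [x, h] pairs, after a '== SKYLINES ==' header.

== SKYLINES ==
[[10,16],[16,0]]
[[10,16],[22,0]]
[[10,16],[22,19],[23,0]]
[[10,16],[22,19],[23,0],[29,16],[41,0]]
[[10,16],[22,19],[23,0],[29,16],[41,0],[42,1],[48,0]]
[[10,16],[22,19],[23,0],[29,16],[41,14],[48,0]]
[[10,16],[22,19],[23,0],[29,16],[41,14],[48,0]]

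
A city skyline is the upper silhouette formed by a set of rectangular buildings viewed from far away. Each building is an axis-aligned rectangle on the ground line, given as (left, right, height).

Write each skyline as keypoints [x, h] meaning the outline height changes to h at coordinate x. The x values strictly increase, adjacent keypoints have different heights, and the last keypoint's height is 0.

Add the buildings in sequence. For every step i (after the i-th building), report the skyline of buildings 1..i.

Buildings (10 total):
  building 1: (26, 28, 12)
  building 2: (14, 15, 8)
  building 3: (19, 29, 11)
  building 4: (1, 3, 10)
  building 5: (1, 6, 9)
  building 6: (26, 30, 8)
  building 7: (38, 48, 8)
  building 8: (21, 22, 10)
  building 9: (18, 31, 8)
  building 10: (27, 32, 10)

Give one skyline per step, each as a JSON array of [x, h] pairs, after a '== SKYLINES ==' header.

== SKYLINES ==
[[26,12],[28,0]]
[[14,8],[15,0],[26,12],[28,0]]
[[14,8],[15,0],[19,11],[26,12],[28,11],[29,0]]
[[1,10],[3,0],[14,8],[15,0],[19,11],[26,12],[28,11],[29,0]]
[[1,10],[3,9],[6,0],[14,8],[15,0],[19,11],[26,12],[28,11],[29,0]]
[[1,10],[3,9],[6,0],[14,8],[15,0],[19,11],[26,12],[28,11],[29,8],[30,0]]
[[1,10],[3,9],[6,0],[14,8],[15,0],[19,11],[26,12],[28,11],[29,8],[30,0],[38,8],[48,0]]
[[1,10],[3,9],[6,0],[14,8],[15,0],[19,11],[26,12],[28,11],[29,8],[30,0],[38,8],[48,0]]
[[1,10],[3,9],[6,0],[14,8],[15,0],[18,8],[19,11],[26,12],[28,11],[29,8],[31,0],[38,8],[48,0]]
[[1,10],[3,9],[6,0],[14,8],[15,0],[18,8],[19,11],[26,12],[28,11],[29,10],[32,0],[38,8],[48,0]]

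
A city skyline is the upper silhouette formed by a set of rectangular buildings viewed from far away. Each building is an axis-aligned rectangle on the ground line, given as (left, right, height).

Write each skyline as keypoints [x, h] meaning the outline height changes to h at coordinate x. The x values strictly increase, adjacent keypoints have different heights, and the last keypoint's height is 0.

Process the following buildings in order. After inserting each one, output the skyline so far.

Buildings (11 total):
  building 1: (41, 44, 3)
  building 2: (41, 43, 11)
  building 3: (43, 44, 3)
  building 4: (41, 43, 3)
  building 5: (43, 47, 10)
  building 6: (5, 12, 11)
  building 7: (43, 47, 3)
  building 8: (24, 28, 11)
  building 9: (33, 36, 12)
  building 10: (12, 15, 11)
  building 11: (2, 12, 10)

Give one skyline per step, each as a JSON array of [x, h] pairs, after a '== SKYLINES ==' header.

== SKYLINES ==
[[41,3],[44,0]]
[[41,11],[43,3],[44,0]]
[[41,11],[43,3],[44,0]]
[[41,11],[43,3],[44,0]]
[[41,11],[43,10],[47,0]]
[[5,11],[12,0],[41,11],[43,10],[47,0]]
[[5,11],[12,0],[41,11],[43,10],[47,0]]
[[5,11],[12,0],[24,11],[28,0],[41,11],[43,10],[47,0]]
[[5,11],[12,0],[24,11],[28,0],[33,12],[36,0],[41,11],[43,10],[47,0]]
[[5,11],[15,0],[24,11],[28,0],[33,12],[36,0],[41,11],[43,10],[47,0]]
[[2,10],[5,11],[15,0],[24,11],[28,0],[33,12],[36,0],[41,11],[43,10],[47,0]]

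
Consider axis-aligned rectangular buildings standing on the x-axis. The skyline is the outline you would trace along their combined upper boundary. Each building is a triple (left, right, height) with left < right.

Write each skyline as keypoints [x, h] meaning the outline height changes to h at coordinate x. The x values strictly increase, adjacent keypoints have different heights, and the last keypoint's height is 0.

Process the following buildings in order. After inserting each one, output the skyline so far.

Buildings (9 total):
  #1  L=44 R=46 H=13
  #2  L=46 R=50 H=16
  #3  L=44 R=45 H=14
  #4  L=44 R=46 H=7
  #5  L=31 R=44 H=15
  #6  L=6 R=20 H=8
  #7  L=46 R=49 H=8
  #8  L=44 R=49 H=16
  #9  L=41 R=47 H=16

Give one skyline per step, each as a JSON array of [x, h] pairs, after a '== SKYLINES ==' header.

== SKYLINES ==
[[44,13],[46,0]]
[[44,13],[46,16],[50,0]]
[[44,14],[45,13],[46,16],[50,0]]
[[44,14],[45,13],[46,16],[50,0]]
[[31,15],[44,14],[45,13],[46,16],[50,0]]
[[6,8],[20,0],[31,15],[44,14],[45,13],[46,16],[50,0]]
[[6,8],[20,0],[31,15],[44,14],[45,13],[46,16],[50,0]]
[[6,8],[20,0],[31,15],[44,16],[50,0]]
[[6,8],[20,0],[31,15],[41,16],[50,0]]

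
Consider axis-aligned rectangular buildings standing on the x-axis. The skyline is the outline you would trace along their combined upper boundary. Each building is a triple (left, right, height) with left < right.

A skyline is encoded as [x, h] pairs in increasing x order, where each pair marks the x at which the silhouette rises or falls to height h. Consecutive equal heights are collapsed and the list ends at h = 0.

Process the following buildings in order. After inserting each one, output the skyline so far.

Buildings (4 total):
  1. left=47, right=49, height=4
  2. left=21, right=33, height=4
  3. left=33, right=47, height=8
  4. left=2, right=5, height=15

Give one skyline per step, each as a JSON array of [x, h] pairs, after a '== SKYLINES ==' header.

== SKYLINES ==
[[47,4],[49,0]]
[[21,4],[33,0],[47,4],[49,0]]
[[21,4],[33,8],[47,4],[49,0]]
[[2,15],[5,0],[21,4],[33,8],[47,4],[49,0]]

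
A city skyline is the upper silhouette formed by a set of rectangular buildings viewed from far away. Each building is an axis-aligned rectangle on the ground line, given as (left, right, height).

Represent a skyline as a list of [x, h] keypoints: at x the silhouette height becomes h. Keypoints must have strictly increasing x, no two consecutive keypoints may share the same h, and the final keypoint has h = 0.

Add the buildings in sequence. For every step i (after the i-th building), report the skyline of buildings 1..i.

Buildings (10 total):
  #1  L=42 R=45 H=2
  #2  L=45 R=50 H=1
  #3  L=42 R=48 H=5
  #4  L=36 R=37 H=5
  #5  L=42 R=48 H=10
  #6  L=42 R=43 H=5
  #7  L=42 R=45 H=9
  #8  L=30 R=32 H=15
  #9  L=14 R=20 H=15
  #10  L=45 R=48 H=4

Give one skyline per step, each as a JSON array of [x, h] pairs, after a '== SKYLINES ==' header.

== SKYLINES ==
[[42,2],[45,0]]
[[42,2],[45,1],[50,0]]
[[42,5],[48,1],[50,0]]
[[36,5],[37,0],[42,5],[48,1],[50,0]]
[[36,5],[37,0],[42,10],[48,1],[50,0]]
[[36,5],[37,0],[42,10],[48,1],[50,0]]
[[36,5],[37,0],[42,10],[48,1],[50,0]]
[[30,15],[32,0],[36,5],[37,0],[42,10],[48,1],[50,0]]
[[14,15],[20,0],[30,15],[32,0],[36,5],[37,0],[42,10],[48,1],[50,0]]
[[14,15],[20,0],[30,15],[32,0],[36,5],[37,0],[42,10],[48,1],[50,0]]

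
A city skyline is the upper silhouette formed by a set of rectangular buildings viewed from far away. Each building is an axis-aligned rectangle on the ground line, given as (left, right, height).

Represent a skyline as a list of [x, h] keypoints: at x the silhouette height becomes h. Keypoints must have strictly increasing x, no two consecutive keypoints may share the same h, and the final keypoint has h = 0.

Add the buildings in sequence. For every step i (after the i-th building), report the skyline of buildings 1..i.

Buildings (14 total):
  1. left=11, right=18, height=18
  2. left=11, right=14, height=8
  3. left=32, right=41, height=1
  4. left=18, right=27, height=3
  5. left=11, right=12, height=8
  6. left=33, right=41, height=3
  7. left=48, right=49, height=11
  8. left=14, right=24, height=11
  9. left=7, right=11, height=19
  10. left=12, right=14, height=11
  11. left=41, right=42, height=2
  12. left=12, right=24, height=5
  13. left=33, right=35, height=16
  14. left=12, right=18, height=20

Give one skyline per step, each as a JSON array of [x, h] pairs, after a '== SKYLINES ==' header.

== SKYLINES ==
[[11,18],[18,0]]
[[11,18],[18,0]]
[[11,18],[18,0],[32,1],[41,0]]
[[11,18],[18,3],[27,0],[32,1],[41,0]]
[[11,18],[18,3],[27,0],[32,1],[41,0]]
[[11,18],[18,3],[27,0],[32,1],[33,3],[41,0]]
[[11,18],[18,3],[27,0],[32,1],[33,3],[41,0],[48,11],[49,0]]
[[11,18],[18,11],[24,3],[27,0],[32,1],[33,3],[41,0],[48,11],[49,0]]
[[7,19],[11,18],[18,11],[24,3],[27,0],[32,1],[33,3],[41,0],[48,11],[49,0]]
[[7,19],[11,18],[18,11],[24,3],[27,0],[32,1],[33,3],[41,0],[48,11],[49,0]]
[[7,19],[11,18],[18,11],[24,3],[27,0],[32,1],[33,3],[41,2],[42,0],[48,11],[49,0]]
[[7,19],[11,18],[18,11],[24,3],[27,0],[32,1],[33,3],[41,2],[42,0],[48,11],[49,0]]
[[7,19],[11,18],[18,11],[24,3],[27,0],[32,1],[33,16],[35,3],[41,2],[42,0],[48,11],[49,0]]
[[7,19],[11,18],[12,20],[18,11],[24,3],[27,0],[32,1],[33,16],[35,3],[41,2],[42,0],[48,11],[49,0]]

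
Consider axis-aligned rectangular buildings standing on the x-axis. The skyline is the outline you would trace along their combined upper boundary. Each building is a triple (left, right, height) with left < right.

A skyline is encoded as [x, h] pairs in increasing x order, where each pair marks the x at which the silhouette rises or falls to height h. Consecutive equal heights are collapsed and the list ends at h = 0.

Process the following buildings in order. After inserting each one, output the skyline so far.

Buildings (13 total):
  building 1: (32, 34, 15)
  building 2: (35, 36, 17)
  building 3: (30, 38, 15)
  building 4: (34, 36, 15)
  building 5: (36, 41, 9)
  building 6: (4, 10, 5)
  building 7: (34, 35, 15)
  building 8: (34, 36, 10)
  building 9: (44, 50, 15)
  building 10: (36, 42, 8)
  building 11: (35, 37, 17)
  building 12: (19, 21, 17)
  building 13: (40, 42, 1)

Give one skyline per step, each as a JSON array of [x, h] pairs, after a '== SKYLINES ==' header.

== SKYLINES ==
[[32,15],[34,0]]
[[32,15],[34,0],[35,17],[36,0]]
[[30,15],[35,17],[36,15],[38,0]]
[[30,15],[35,17],[36,15],[38,0]]
[[30,15],[35,17],[36,15],[38,9],[41,0]]
[[4,5],[10,0],[30,15],[35,17],[36,15],[38,9],[41,0]]
[[4,5],[10,0],[30,15],[35,17],[36,15],[38,9],[41,0]]
[[4,5],[10,0],[30,15],[35,17],[36,15],[38,9],[41,0]]
[[4,5],[10,0],[30,15],[35,17],[36,15],[38,9],[41,0],[44,15],[50,0]]
[[4,5],[10,0],[30,15],[35,17],[36,15],[38,9],[41,8],[42,0],[44,15],[50,0]]
[[4,5],[10,0],[30,15],[35,17],[37,15],[38,9],[41,8],[42,0],[44,15],[50,0]]
[[4,5],[10,0],[19,17],[21,0],[30,15],[35,17],[37,15],[38,9],[41,8],[42,0],[44,15],[50,0]]
[[4,5],[10,0],[19,17],[21,0],[30,15],[35,17],[37,15],[38,9],[41,8],[42,0],[44,15],[50,0]]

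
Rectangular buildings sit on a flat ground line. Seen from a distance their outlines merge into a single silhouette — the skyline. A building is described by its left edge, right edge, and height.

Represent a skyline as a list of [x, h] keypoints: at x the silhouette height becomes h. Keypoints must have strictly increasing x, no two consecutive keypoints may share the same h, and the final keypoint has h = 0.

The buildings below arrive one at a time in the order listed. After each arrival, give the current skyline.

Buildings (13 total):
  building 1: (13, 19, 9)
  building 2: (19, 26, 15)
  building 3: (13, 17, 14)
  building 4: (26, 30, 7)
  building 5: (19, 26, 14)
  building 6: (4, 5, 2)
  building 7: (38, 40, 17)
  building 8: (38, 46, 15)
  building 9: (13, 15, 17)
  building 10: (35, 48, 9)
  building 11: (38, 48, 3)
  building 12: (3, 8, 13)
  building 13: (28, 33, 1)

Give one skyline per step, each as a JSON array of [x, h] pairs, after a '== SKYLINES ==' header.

== SKYLINES ==
[[13,9],[19,0]]
[[13,9],[19,15],[26,0]]
[[13,14],[17,9],[19,15],[26,0]]
[[13,14],[17,9],[19,15],[26,7],[30,0]]
[[13,14],[17,9],[19,15],[26,7],[30,0]]
[[4,2],[5,0],[13,14],[17,9],[19,15],[26,7],[30,0]]
[[4,2],[5,0],[13,14],[17,9],[19,15],[26,7],[30,0],[38,17],[40,0]]
[[4,2],[5,0],[13,14],[17,9],[19,15],[26,7],[30,0],[38,17],[40,15],[46,0]]
[[4,2],[5,0],[13,17],[15,14],[17,9],[19,15],[26,7],[30,0],[38,17],[40,15],[46,0]]
[[4,2],[5,0],[13,17],[15,14],[17,9],[19,15],[26,7],[30,0],[35,9],[38,17],[40,15],[46,9],[48,0]]
[[4,2],[5,0],[13,17],[15,14],[17,9],[19,15],[26,7],[30,0],[35,9],[38,17],[40,15],[46,9],[48,0]]
[[3,13],[8,0],[13,17],[15,14],[17,9],[19,15],[26,7],[30,0],[35,9],[38,17],[40,15],[46,9],[48,0]]
[[3,13],[8,0],[13,17],[15,14],[17,9],[19,15],[26,7],[30,1],[33,0],[35,9],[38,17],[40,15],[46,9],[48,0]]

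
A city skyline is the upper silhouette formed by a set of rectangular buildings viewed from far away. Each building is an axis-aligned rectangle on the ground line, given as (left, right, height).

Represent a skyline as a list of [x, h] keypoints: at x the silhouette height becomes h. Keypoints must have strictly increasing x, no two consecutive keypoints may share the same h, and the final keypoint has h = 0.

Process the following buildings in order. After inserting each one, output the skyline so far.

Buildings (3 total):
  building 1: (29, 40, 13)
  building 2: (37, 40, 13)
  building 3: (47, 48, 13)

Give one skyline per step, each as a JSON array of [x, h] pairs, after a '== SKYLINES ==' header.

== SKYLINES ==
[[29,13],[40,0]]
[[29,13],[40,0]]
[[29,13],[40,0],[47,13],[48,0]]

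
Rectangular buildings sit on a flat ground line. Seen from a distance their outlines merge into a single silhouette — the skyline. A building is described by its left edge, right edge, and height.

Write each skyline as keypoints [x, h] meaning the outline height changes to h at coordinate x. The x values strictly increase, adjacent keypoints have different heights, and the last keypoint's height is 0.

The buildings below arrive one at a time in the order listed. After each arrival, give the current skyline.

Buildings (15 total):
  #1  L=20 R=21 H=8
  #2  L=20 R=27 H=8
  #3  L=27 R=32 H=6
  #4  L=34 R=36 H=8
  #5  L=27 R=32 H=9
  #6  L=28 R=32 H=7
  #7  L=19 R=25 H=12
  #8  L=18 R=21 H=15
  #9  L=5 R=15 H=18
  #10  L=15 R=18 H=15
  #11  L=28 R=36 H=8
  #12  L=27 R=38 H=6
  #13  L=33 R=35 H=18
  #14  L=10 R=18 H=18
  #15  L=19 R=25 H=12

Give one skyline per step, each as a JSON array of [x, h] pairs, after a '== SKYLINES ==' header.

== SKYLINES ==
[[20,8],[21,0]]
[[20,8],[27,0]]
[[20,8],[27,6],[32,0]]
[[20,8],[27,6],[32,0],[34,8],[36,0]]
[[20,8],[27,9],[32,0],[34,8],[36,0]]
[[20,8],[27,9],[32,0],[34,8],[36,0]]
[[19,12],[25,8],[27,9],[32,0],[34,8],[36,0]]
[[18,15],[21,12],[25,8],[27,9],[32,0],[34,8],[36,0]]
[[5,18],[15,0],[18,15],[21,12],[25,8],[27,9],[32,0],[34,8],[36,0]]
[[5,18],[15,15],[21,12],[25,8],[27,9],[32,0],[34,8],[36,0]]
[[5,18],[15,15],[21,12],[25,8],[27,9],[32,8],[36,0]]
[[5,18],[15,15],[21,12],[25,8],[27,9],[32,8],[36,6],[38,0]]
[[5,18],[15,15],[21,12],[25,8],[27,9],[32,8],[33,18],[35,8],[36,6],[38,0]]
[[5,18],[18,15],[21,12],[25,8],[27,9],[32,8],[33,18],[35,8],[36,6],[38,0]]
[[5,18],[18,15],[21,12],[25,8],[27,9],[32,8],[33,18],[35,8],[36,6],[38,0]]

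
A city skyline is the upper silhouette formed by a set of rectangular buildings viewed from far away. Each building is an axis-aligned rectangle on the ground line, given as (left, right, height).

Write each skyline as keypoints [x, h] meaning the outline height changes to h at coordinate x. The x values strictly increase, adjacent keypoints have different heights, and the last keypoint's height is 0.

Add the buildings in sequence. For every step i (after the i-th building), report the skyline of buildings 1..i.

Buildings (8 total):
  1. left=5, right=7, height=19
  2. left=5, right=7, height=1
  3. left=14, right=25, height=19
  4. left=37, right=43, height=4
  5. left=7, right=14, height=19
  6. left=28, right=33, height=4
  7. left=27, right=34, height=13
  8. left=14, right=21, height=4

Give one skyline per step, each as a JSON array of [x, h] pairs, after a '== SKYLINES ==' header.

== SKYLINES ==
[[5,19],[7,0]]
[[5,19],[7,0]]
[[5,19],[7,0],[14,19],[25,0]]
[[5,19],[7,0],[14,19],[25,0],[37,4],[43,0]]
[[5,19],[25,0],[37,4],[43,0]]
[[5,19],[25,0],[28,4],[33,0],[37,4],[43,0]]
[[5,19],[25,0],[27,13],[34,0],[37,4],[43,0]]
[[5,19],[25,0],[27,13],[34,0],[37,4],[43,0]]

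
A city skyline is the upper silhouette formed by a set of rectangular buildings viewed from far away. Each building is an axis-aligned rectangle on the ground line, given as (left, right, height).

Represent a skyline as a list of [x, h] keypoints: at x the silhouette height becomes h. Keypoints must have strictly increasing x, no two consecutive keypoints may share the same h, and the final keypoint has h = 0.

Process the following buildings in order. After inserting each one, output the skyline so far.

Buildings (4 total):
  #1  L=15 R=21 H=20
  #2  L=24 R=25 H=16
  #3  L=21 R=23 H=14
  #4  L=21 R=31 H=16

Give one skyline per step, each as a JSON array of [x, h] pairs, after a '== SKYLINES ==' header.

== SKYLINES ==
[[15,20],[21,0]]
[[15,20],[21,0],[24,16],[25,0]]
[[15,20],[21,14],[23,0],[24,16],[25,0]]
[[15,20],[21,16],[31,0]]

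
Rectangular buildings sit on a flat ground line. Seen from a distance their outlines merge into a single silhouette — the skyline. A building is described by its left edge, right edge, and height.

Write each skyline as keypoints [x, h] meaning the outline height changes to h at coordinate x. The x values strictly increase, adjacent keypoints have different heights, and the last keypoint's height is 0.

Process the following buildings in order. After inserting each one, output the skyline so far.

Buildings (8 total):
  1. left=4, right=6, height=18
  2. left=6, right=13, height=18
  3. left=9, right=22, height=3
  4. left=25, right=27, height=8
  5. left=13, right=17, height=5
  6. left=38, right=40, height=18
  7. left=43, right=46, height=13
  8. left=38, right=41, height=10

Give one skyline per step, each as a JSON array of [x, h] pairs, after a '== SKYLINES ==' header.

== SKYLINES ==
[[4,18],[6,0]]
[[4,18],[13,0]]
[[4,18],[13,3],[22,0]]
[[4,18],[13,3],[22,0],[25,8],[27,0]]
[[4,18],[13,5],[17,3],[22,0],[25,8],[27,0]]
[[4,18],[13,5],[17,3],[22,0],[25,8],[27,0],[38,18],[40,0]]
[[4,18],[13,5],[17,3],[22,0],[25,8],[27,0],[38,18],[40,0],[43,13],[46,0]]
[[4,18],[13,5],[17,3],[22,0],[25,8],[27,0],[38,18],[40,10],[41,0],[43,13],[46,0]]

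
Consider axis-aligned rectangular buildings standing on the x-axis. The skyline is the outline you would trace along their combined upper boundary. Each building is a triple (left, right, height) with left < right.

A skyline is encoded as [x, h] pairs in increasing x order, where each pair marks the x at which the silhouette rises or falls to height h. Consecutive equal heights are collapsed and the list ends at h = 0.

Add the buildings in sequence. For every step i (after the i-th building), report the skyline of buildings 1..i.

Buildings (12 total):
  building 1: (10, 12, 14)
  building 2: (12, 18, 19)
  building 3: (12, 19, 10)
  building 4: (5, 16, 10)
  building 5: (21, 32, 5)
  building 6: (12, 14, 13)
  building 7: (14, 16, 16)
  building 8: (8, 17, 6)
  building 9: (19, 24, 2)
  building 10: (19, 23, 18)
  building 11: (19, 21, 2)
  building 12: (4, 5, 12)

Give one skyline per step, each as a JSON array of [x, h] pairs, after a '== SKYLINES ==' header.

== SKYLINES ==
[[10,14],[12,0]]
[[10,14],[12,19],[18,0]]
[[10,14],[12,19],[18,10],[19,0]]
[[5,10],[10,14],[12,19],[18,10],[19,0]]
[[5,10],[10,14],[12,19],[18,10],[19,0],[21,5],[32,0]]
[[5,10],[10,14],[12,19],[18,10],[19,0],[21,5],[32,0]]
[[5,10],[10,14],[12,19],[18,10],[19,0],[21,5],[32,0]]
[[5,10],[10,14],[12,19],[18,10],[19,0],[21,5],[32,0]]
[[5,10],[10,14],[12,19],[18,10],[19,2],[21,5],[32,0]]
[[5,10],[10,14],[12,19],[18,10],[19,18],[23,5],[32,0]]
[[5,10],[10,14],[12,19],[18,10],[19,18],[23,5],[32,0]]
[[4,12],[5,10],[10,14],[12,19],[18,10],[19,18],[23,5],[32,0]]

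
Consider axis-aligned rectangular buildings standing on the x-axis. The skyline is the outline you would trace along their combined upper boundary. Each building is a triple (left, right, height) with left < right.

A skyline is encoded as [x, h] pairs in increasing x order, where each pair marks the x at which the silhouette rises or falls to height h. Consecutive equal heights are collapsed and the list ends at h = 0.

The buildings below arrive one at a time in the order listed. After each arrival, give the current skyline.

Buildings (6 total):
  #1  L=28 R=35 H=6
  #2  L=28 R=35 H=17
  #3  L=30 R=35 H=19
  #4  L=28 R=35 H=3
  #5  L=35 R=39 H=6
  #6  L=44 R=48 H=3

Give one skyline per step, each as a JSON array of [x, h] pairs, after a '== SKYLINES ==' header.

== SKYLINES ==
[[28,6],[35,0]]
[[28,17],[35,0]]
[[28,17],[30,19],[35,0]]
[[28,17],[30,19],[35,0]]
[[28,17],[30,19],[35,6],[39,0]]
[[28,17],[30,19],[35,6],[39,0],[44,3],[48,0]]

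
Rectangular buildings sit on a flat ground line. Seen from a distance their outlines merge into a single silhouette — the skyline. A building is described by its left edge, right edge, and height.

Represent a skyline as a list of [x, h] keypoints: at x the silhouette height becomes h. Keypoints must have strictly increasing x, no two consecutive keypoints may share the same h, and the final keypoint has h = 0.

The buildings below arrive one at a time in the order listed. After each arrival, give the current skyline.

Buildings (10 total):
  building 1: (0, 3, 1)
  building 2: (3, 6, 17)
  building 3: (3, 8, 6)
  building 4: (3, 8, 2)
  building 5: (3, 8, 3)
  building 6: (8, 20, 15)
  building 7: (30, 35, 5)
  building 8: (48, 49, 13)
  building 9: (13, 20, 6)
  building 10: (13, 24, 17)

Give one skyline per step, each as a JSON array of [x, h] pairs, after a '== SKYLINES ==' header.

== SKYLINES ==
[[0,1],[3,0]]
[[0,1],[3,17],[6,0]]
[[0,1],[3,17],[6,6],[8,0]]
[[0,1],[3,17],[6,6],[8,0]]
[[0,1],[3,17],[6,6],[8,0]]
[[0,1],[3,17],[6,6],[8,15],[20,0]]
[[0,1],[3,17],[6,6],[8,15],[20,0],[30,5],[35,0]]
[[0,1],[3,17],[6,6],[8,15],[20,0],[30,5],[35,0],[48,13],[49,0]]
[[0,1],[3,17],[6,6],[8,15],[20,0],[30,5],[35,0],[48,13],[49,0]]
[[0,1],[3,17],[6,6],[8,15],[13,17],[24,0],[30,5],[35,0],[48,13],[49,0]]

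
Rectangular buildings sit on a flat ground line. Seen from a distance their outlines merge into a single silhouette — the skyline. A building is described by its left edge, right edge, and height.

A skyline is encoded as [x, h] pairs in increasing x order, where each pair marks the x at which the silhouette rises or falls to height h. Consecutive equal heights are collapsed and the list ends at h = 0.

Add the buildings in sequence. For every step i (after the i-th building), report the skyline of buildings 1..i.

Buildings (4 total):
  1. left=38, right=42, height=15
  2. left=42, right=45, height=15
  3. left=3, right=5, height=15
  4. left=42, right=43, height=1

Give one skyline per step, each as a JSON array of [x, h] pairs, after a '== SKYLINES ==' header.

== SKYLINES ==
[[38,15],[42,0]]
[[38,15],[45,0]]
[[3,15],[5,0],[38,15],[45,0]]
[[3,15],[5,0],[38,15],[45,0]]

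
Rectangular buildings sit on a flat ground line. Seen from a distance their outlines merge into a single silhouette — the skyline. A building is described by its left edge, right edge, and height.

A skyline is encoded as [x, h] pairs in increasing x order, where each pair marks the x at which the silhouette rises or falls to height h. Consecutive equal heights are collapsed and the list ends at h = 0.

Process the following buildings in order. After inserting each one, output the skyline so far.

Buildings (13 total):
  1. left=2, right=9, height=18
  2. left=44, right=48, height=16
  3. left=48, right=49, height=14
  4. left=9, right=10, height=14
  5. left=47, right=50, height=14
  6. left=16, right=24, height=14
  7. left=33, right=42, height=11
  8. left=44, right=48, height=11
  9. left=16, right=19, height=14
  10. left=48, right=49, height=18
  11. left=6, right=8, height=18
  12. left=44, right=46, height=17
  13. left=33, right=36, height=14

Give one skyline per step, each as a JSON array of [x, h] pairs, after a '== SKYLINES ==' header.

== SKYLINES ==
[[2,18],[9,0]]
[[2,18],[9,0],[44,16],[48,0]]
[[2,18],[9,0],[44,16],[48,14],[49,0]]
[[2,18],[9,14],[10,0],[44,16],[48,14],[49,0]]
[[2,18],[9,14],[10,0],[44,16],[48,14],[50,0]]
[[2,18],[9,14],[10,0],[16,14],[24,0],[44,16],[48,14],[50,0]]
[[2,18],[9,14],[10,0],[16,14],[24,0],[33,11],[42,0],[44,16],[48,14],[50,0]]
[[2,18],[9,14],[10,0],[16,14],[24,0],[33,11],[42,0],[44,16],[48,14],[50,0]]
[[2,18],[9,14],[10,0],[16,14],[24,0],[33,11],[42,0],[44,16],[48,14],[50,0]]
[[2,18],[9,14],[10,0],[16,14],[24,0],[33,11],[42,0],[44,16],[48,18],[49,14],[50,0]]
[[2,18],[9,14],[10,0],[16,14],[24,0],[33,11],[42,0],[44,16],[48,18],[49,14],[50,0]]
[[2,18],[9,14],[10,0],[16,14],[24,0],[33,11],[42,0],[44,17],[46,16],[48,18],[49,14],[50,0]]
[[2,18],[9,14],[10,0],[16,14],[24,0],[33,14],[36,11],[42,0],[44,17],[46,16],[48,18],[49,14],[50,0]]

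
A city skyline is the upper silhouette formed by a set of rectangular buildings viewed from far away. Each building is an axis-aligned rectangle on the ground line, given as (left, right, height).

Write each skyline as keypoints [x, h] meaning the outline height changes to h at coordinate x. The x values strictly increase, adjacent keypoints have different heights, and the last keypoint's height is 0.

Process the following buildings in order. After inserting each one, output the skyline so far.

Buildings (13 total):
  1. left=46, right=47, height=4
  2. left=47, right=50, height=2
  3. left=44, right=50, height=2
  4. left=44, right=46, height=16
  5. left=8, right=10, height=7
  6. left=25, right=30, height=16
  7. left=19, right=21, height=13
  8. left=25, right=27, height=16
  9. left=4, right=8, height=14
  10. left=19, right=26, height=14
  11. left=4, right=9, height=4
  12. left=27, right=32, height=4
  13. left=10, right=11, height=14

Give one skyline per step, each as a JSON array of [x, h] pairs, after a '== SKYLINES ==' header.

== SKYLINES ==
[[46,4],[47,0]]
[[46,4],[47,2],[50,0]]
[[44,2],[46,4],[47,2],[50,0]]
[[44,16],[46,4],[47,2],[50,0]]
[[8,7],[10,0],[44,16],[46,4],[47,2],[50,0]]
[[8,7],[10,0],[25,16],[30,0],[44,16],[46,4],[47,2],[50,0]]
[[8,7],[10,0],[19,13],[21,0],[25,16],[30,0],[44,16],[46,4],[47,2],[50,0]]
[[8,7],[10,0],[19,13],[21,0],[25,16],[30,0],[44,16],[46,4],[47,2],[50,0]]
[[4,14],[8,7],[10,0],[19,13],[21,0],[25,16],[30,0],[44,16],[46,4],[47,2],[50,0]]
[[4,14],[8,7],[10,0],[19,14],[25,16],[30,0],[44,16],[46,4],[47,2],[50,0]]
[[4,14],[8,7],[10,0],[19,14],[25,16],[30,0],[44,16],[46,4],[47,2],[50,0]]
[[4,14],[8,7],[10,0],[19,14],[25,16],[30,4],[32,0],[44,16],[46,4],[47,2],[50,0]]
[[4,14],[8,7],[10,14],[11,0],[19,14],[25,16],[30,4],[32,0],[44,16],[46,4],[47,2],[50,0]]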